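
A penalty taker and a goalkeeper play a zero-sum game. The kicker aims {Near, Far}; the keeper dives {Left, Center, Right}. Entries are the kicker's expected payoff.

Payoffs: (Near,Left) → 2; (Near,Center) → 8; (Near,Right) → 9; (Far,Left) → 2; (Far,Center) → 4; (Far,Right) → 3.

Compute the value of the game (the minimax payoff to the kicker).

Row minima: Near → 2, Far → 2; maximin = 2.
Column maxima: Left → 2, Center → 8, Right → 9; minimax = 2.
Since maximin = minimax = 2, there is a saddle point and the value is 2.

2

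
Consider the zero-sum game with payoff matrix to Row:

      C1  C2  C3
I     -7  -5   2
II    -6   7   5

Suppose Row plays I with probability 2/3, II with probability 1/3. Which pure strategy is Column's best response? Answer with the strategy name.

C1

If Column plays C1, Row's expected payoff is (2/3)·(-7) + (1/3)·(-6) = -20/3.
If Column plays C2, Row's expected payoff is (2/3)·(-5) + (1/3)·7 = -1.
If Column plays C3, Row's expected payoff is (2/3)·2 + (1/3)·5 = 3.
Column minimizes Row's payoff; the smallest is -20/3, so the best response is C1.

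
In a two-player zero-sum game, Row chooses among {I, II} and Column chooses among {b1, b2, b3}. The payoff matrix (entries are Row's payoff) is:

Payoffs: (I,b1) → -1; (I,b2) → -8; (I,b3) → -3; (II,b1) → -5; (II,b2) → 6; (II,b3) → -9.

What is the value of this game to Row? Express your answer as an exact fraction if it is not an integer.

-9/2

Row minima: I → -8, II → -9; maximin = -8.
Column maxima: b1 → -1, b2 → 6, b3 → -3; minimax = -3.
-8 ≠ -3, so there is no saddle point; optimal play is mixed.
b1 is strictly dominated by b3 (it gives Row strictly more in every row), so Column never plays it.
On the remaining 2×2 (I, II vs b2, b3):
Let Row play I with probability p. Expected payoff against b2: (-8)p + 6(1−p) = −14p + 6; against b3: (-3)p + (-9)(1−p) = 6p − 9.
Setting these equal: −14p + 6 = 6p − 9 ⇒ −20p = -15 ⇒ p = 3/4, and the value is (-14)·(3/4) + 6 = -9/2.
For Column: with q = P(b2), equating I's and II's payoffs gives −5q − 3 = 15q − 9 ⇒ q = 3/10.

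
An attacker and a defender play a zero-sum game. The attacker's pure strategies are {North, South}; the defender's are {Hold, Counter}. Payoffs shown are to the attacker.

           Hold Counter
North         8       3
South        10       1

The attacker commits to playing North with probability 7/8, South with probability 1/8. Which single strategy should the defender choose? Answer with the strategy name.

If the defender plays Hold, the attacker's expected payoff is (7/8)·8 + (1/8)·10 = 33/4.
If the defender plays Counter, the attacker's expected payoff is (7/8)·3 + (1/8)·1 = 11/4.
The defender minimizes the attacker's payoff; the smallest is 11/4, so the best response is Counter.

Counter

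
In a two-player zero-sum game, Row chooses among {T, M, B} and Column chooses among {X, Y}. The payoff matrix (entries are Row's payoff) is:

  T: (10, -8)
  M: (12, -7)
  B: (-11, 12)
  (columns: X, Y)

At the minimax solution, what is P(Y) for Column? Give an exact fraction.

23/42

Row minima: T → -8, M → -7, B → -11; maximin = -7.
Column maxima: X → 12, Y → 12; minimax = 12.
-7 ≠ 12, so there is no saddle point; optimal play is mixed.
T is strictly dominated by M, so Row never plays it.
On the remaining 2×2 (M, B vs X, Y):
Let Row play M with probability p. Expected payoff against X: 12p + (-11)(1−p) = 23p − 11; against Y: (-7)p + 12(1−p) = −19p + 12.
Setting these equal: 23p − 11 = −19p + 12 ⇒ 42p = 23 ⇒ p = 23/42, and the value is (23)·(23/42) − 11 = 67/42.
For Column: with q = P(X), equating M's and B's payoffs gives 19q − 7 = −23q + 12 ⇒ q = 19/42.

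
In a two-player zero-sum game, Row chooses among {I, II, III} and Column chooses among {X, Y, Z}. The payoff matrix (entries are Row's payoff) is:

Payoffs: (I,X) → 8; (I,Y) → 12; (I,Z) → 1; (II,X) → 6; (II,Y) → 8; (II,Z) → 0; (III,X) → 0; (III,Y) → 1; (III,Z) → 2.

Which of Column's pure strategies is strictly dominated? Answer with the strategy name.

X holds Row's payoff strictly below Y in every row: 8 < 12, 6 < 8, 0 < 1.
So Y is strictly dominated for Column.

Y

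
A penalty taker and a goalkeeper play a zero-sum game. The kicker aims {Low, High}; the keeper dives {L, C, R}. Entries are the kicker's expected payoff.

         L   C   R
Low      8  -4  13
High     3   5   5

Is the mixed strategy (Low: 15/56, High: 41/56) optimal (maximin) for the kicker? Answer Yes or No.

No

Against L this mix gives (15/56)·8 + (41/56)·3 = 243/56.
Against C this mix gives (15/56)·(-4) + (41/56)·5 = 145/56.
Against R this mix gives (15/56)·13 + (41/56)·5 = 50/7.
The keeper will play C, holding the kicker to 145/56. Shifting weight toward the row that does better against C would raise this floor (the equalizing mix achieves 26/7 against both C and L), so the proposed strategy is not optimal.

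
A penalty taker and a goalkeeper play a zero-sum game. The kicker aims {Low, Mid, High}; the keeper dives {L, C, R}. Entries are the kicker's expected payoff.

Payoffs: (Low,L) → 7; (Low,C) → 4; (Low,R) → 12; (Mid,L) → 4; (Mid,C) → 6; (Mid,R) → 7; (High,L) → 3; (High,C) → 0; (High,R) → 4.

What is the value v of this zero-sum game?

Row minima: Low → 4, Mid → 4, High → 0; maximin = 4.
Column maxima: L → 7, C → 6, R → 12; minimax = 6.
4 ≠ 6, so there is no saddle point; optimal play is mixed.
High is strictly dominated by Low, so the kicker never plays it.
R is strictly dominated by L (it gives the kicker strictly more in every row), so the keeper never plays it.
On the remaining 2×2 (Low, Mid vs L, C):
Let the kicker play Low with probability p. Expected payoff against L: 7p + 4(1−p) = 3p + 4; against C: 4p + 6(1−p) = −2p + 6.
Setting these equal: 3p + 4 = −2p + 6 ⇒ 5p = 2 ⇒ p = 2/5, and the value is (3)·(2/5) + 4 = 26/5.
For the keeper: with q = P(L), equating Low's and Mid's payoffs gives 3q + 4 = −2q + 6 ⇒ q = 2/5.

26/5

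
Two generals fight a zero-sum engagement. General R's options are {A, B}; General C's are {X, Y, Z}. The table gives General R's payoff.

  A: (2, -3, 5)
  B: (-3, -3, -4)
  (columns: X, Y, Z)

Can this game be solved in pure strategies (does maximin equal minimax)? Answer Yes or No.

Row minima: A → -3, B → -4; maximin = -3.
Column maxima: X → 2, Y → -3, Z → 5; minimax = -3.
maximin = minimax = -3, so a saddle point exists.

Yes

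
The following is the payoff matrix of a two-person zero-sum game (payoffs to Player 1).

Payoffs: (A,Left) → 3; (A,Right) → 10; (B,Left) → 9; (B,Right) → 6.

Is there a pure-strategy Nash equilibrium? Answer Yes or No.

Row minima: A → 3, B → 6; maximin = 6.
Column maxima: Left → 9, Right → 10; minimax = 9.
6 ≠ 9, so no pure-strategy equilibrium exists.

No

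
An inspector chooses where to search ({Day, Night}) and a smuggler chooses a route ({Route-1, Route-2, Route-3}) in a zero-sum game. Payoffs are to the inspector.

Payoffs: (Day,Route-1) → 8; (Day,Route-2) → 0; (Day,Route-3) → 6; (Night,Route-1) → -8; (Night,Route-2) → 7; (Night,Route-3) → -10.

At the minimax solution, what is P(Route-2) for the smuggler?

Row minima: Day → 0, Night → -10; maximin = 0.
Column maxima: Route-1 → 8, Route-2 → 7, Route-3 → 6; minimax = 6.
0 ≠ 6, so there is no saddle point; optimal play is mixed.
Route-1 is strictly dominated by Route-3 (it gives the inspector strictly more in every row), so the smuggler never plays it.
On the remaining 2×2 (Day, Night vs Route-2, Route-3):
Let the inspector play Day with probability p. Expected payoff against Route-2: 0p + 7(1−p) = −7p + 7; against Route-3: 6p + (-10)(1−p) = 16p − 10.
Setting these equal: −7p + 7 = 16p − 10 ⇒ −23p = -17 ⇒ p = 17/23, and the value is (-7)·(17/23) + 7 = 42/23.
For the smuggler: with q = P(Route-2), equating Day's and Night's payoffs gives −6q + 6 = 17q − 10 ⇒ q = 16/23.

16/23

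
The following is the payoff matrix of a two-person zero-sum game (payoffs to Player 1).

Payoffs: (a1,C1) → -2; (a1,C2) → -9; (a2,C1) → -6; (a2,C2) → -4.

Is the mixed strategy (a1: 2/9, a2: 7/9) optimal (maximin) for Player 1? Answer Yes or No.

Yes

Against C1 this mix gives (2/9)·(-2) + (7/9)·(-6) = -46/9.
Against C2 this mix gives (2/9)·(-9) + (7/9)·(-4) = -46/9.
All of Player 2's active replies (C1, C2) yield -46/9, and no column does worse for Player 1. The mix makes Player 2 indifferent and guarantees -46/9, so it is optimal.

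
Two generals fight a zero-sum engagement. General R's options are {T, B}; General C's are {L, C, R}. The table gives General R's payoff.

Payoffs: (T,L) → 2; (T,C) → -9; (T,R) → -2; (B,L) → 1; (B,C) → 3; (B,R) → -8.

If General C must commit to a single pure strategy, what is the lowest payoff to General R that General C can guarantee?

-2

Column maxima: L → 2, C → 3, R → -2.
The smallest of these is -2.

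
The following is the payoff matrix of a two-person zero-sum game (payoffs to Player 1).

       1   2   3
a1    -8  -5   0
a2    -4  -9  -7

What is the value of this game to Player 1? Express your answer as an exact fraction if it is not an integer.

Row minima: a1 → -8, a2 → -9; maximin = -8.
Column maxima: 1 → -4, 2 → -5, 3 → 0; minimax = -5.
-8 ≠ -5, so there is no saddle point; optimal play is mixed.
3 is strictly dominated by 2 (it gives Player 1 strictly more in every row), so Player 2 never plays it.
On the remaining 2×2 (a1, a2 vs 1, 2):
Let Player 1 play a1 with probability p. Expected payoff against 1: (-8)p + (-4)(1−p) = −4p − 4; against 2: (-5)p + (-9)(1−p) = 4p − 9.
Setting these equal: −4p − 4 = 4p − 9 ⇒ −8p = -5 ⇒ p = 5/8, and the value is (-4)·(5/8) − 4 = -13/2.
For Player 2: with q = P(1), equating a1's and a2's payoffs gives −3q − 5 = 5q − 9 ⇒ q = 1/2.

-13/2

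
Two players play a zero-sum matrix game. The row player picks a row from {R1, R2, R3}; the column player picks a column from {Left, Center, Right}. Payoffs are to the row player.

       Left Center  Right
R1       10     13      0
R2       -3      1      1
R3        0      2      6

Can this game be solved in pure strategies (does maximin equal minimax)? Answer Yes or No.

No

Row minima: R1 → 0, R2 → -3, R3 → 0; maximin = 0.
Column maxima: Left → 10, Center → 13, Right → 6; minimax = 6.
0 ≠ 6, so no pure-strategy equilibrium exists.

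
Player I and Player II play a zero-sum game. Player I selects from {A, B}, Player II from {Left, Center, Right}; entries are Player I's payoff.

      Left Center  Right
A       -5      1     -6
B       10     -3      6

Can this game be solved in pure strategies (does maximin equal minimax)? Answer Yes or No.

No

Row minima: A → -6, B → -3; maximin = -3.
Column maxima: Left → 10, Center → 1, Right → 6; minimax = 1.
-3 ≠ 1, so no pure-strategy equilibrium exists.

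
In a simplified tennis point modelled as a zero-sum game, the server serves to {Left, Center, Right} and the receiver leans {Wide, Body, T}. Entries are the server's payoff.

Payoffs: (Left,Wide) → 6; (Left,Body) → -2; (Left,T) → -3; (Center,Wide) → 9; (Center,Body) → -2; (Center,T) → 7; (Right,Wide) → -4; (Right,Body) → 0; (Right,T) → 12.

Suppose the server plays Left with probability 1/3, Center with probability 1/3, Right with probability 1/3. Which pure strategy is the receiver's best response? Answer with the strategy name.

If the receiver plays Wide, the server's expected payoff is (1/3)·6 + (1/3)·9 + (1/3)·(-4) = 11/3.
If the receiver plays Body, the server's expected payoff is (1/3)·(-2) + (1/3)·(-2) + (1/3)·0 = -4/3.
If the receiver plays T, the server's expected payoff is (1/3)·(-3) + (1/3)·7 + (1/3)·12 = 16/3.
The receiver minimizes the server's payoff; the smallest is -4/3, so the best response is Body.

Body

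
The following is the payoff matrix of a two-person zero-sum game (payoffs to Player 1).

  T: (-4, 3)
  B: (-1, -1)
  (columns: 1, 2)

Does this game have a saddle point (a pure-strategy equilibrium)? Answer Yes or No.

Yes

Row minima: T → -4, B → -1; maximin = -1.
Column maxima: 1 → -1, 2 → 3; minimax = -1.
maximin = minimax = -1, so a saddle point exists.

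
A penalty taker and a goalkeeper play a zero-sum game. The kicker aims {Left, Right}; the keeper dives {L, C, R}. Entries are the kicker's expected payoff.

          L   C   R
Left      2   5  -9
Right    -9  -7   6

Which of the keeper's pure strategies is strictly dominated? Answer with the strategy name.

C

L holds the kicker's payoff strictly below C in every row: 2 < 5, -9 < -7.
So C is strictly dominated for the keeper.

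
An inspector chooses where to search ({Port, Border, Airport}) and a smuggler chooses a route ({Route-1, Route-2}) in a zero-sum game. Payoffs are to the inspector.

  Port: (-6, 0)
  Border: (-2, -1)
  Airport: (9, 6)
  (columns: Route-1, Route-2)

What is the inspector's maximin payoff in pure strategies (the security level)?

6

Row minima: Port → -6, Border → -2, Airport → 6.
The best of these is 6.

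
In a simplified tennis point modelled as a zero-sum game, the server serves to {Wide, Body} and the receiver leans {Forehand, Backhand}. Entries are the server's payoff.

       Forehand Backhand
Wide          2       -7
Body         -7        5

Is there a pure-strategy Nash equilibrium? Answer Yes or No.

No

Row minima: Wide → -7, Body → -7; maximin = -7.
Column maxima: Forehand → 2, Backhand → 5; minimax = 2.
-7 ≠ 2, so no pure-strategy equilibrium exists.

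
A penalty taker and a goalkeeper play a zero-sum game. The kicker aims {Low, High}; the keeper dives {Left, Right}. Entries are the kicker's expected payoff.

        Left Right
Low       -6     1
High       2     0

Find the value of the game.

Row minima: Low → -6, High → 0; maximin = 0.
Column maxima: Left → 2, Right → 1; minimax = 1.
0 ≠ 1, so there is no saddle point; optimal play is mixed.
Let the kicker play Low with probability p. Expected payoff against Left: (-6)p + 2(1−p) = −8p + 2; against Right: 1p + 0(1−p) = p.
Setting these equal: −8p + 2 = p ⇒ −9p = -2 ⇒ p = 2/9, and the value is (-8)·(2/9) + 2 = 2/9.
For the keeper: with q = P(Left), equating Low's and High's payoffs gives −7q + 1 = 2q ⇒ q = 1/9.

2/9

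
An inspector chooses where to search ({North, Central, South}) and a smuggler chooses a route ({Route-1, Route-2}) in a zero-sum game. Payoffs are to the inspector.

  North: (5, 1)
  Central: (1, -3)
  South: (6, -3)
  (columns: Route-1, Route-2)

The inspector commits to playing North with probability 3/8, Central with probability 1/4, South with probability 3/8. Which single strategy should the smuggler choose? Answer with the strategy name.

If the smuggler plays Route-1, the inspector's expected payoff is (3/8)·5 + (1/4)·1 + (3/8)·6 = 35/8.
If the smuggler plays Route-2, the inspector's expected payoff is (3/8)·1 + (1/4)·(-3) + (3/8)·(-3) = -3/2.
The smuggler minimizes the inspector's payoff; the smallest is -3/2, so the best response is Route-2.

Route-2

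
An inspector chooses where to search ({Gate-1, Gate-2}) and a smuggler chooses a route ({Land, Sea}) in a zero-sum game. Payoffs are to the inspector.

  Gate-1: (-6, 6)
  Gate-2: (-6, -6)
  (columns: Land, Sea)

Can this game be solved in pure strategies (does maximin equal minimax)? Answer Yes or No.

Row minima: Gate-1 → -6, Gate-2 → -6; maximin = -6.
Column maxima: Land → -6, Sea → 6; minimax = -6.
maximin = minimax = -6, so a saddle point exists.

Yes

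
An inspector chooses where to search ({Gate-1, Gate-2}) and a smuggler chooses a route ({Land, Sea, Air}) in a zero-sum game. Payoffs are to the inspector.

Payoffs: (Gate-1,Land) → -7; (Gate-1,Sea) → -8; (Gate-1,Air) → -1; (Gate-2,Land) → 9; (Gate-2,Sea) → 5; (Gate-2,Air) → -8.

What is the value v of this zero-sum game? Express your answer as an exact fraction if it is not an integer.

-69/20

Row minima: Gate-1 → -8, Gate-2 → -8; maximin = -8.
Column maxima: Land → 9, Sea → 5, Air → -1; minimax = -1.
-8 ≠ -1, so there is no saddle point; optimal play is mixed.
Land is strictly dominated by Sea (it gives the inspector strictly more in every row), so the smuggler never plays it.
On the remaining 2×2 (Gate-1, Gate-2 vs Sea, Air):
Let the inspector play Gate-1 with probability p. Expected payoff against Sea: (-8)p + 5(1−p) = −13p + 5; against Air: (-1)p + (-8)(1−p) = 7p − 8.
Setting these equal: −13p + 5 = 7p − 8 ⇒ −20p = -13 ⇒ p = 13/20, and the value is (-13)·(13/20) + 5 = -69/20.
For the smuggler: with q = P(Sea), equating Gate-1's and Gate-2's payoffs gives −7q − 1 = 13q − 8 ⇒ q = 7/20.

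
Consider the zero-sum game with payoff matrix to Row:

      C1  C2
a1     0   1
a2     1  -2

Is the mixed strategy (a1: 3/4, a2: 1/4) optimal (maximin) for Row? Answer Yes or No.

Against C1 this mix gives (3/4)·0 + (1/4)·1 = 1/4.
Against C2 this mix gives (3/4)·1 + (1/4)·(-2) = 1/4.
All of Column's active replies (C1, C2) yield 1/4, and no column does worse for Row. The mix makes Column indifferent and guarantees 1/4, so it is optimal.

Yes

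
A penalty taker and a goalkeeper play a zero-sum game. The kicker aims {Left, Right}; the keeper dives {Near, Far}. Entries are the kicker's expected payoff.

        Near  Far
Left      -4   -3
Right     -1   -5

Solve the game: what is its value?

Row minima: Left → -4, Right → -5; maximin = -4.
Column maxima: Near → -1, Far → -3; minimax = -3.
-4 ≠ -3, so there is no saddle point; optimal play is mixed.
Let the kicker play Left with probability p. Expected payoff against Near: (-4)p + (-1)(1−p) = −3p − 1; against Far: (-3)p + (-5)(1−p) = 2p − 5.
Setting these equal: −3p − 1 = 2p − 5 ⇒ −5p = -4 ⇒ p = 4/5, and the value is (-3)·(4/5) − 1 = -17/5.
For the keeper: with q = P(Near), equating Left's and Right's payoffs gives −q − 3 = 4q − 5 ⇒ q = 2/5.

-17/5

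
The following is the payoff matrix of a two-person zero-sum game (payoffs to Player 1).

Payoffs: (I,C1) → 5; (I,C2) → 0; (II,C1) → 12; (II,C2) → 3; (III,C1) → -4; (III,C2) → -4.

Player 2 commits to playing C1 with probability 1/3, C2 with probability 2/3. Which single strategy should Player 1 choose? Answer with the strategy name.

II

Expected payoff of I: (1/3)·5 + (2/3)·0 = 5/3.
Expected payoff of II: (1/3)·12 + (2/3)·3 = 6.
Expected payoff of III: (1/3)·(-4) + (2/3)·(-4) = -4.
The largest is 6, so Player 1's best response is II.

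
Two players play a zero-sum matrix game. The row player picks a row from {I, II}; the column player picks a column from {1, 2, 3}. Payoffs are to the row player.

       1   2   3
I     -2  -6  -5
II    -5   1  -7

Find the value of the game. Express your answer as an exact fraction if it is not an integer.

-47/9

Row minima: I → -6, II → -7; maximin = -6.
Column maxima: 1 → -2, 2 → 1, 3 → -5; minimax = -5.
-6 ≠ -5, so there is no saddle point; optimal play is mixed.
1 is strictly dominated by 3 (it gives the row player strictly more in every row), so the column player never plays it.
On the remaining 2×2 (I, II vs 2, 3):
Let the row player play I with probability p. Expected payoff against 2: (-6)p + 1(1−p) = −7p + 1; against 3: (-5)p + (-7)(1−p) = 2p − 7.
Setting these equal: −7p + 1 = 2p − 7 ⇒ −9p = -8 ⇒ p = 8/9, and the value is (-7)·(8/9) + 1 = -47/9.
For the column player: with q = P(2), equating I's and II's payoffs gives −q − 5 = 8q − 7 ⇒ q = 2/9.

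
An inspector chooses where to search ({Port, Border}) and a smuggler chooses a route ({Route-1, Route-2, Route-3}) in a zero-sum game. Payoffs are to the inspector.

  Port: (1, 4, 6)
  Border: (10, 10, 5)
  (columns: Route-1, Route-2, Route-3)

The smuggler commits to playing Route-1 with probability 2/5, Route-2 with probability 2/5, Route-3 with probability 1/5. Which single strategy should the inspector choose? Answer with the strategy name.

Border

Expected payoff of Port: (2/5)·1 + (2/5)·4 + (1/5)·6 = 16/5.
Expected payoff of Border: (2/5)·10 + (2/5)·10 + (1/5)·5 = 9.
The largest is 9, so the inspector's best response is Border.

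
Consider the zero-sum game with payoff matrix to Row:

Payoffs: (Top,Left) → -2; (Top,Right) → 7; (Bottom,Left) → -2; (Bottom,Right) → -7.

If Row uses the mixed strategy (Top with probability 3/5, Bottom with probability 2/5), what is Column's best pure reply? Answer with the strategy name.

If Column plays Left, Row's expected payoff is (3/5)·(-2) + (2/5)·(-2) = -2.
If Column plays Right, Row's expected payoff is (3/5)·7 + (2/5)·(-7) = 7/5.
Column minimizes Row's payoff; the smallest is -2, so the best response is Left.

Left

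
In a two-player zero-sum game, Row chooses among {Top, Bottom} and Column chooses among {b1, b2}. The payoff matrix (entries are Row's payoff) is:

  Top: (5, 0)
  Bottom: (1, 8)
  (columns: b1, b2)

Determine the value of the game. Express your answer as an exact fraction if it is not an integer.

Row minima: Top → 0, Bottom → 1; maximin = 1.
Column maxima: b1 → 5, b2 → 8; minimax = 5.
1 ≠ 5, so there is no saddle point; optimal play is mixed.
Let Row play Top with probability p. Expected payoff against b1: 5p + 1(1−p) = 4p + 1; against b2: 0p + 8(1−p) = −8p + 8.
Setting these equal: 4p + 1 = −8p + 8 ⇒ 12p = 7 ⇒ p = 7/12, and the value is (4)·(7/12) + 1 = 10/3.
For Column: with q = P(b1), equating Top's and Bottom's payoffs gives 5q = −7q + 8 ⇒ q = 2/3.

10/3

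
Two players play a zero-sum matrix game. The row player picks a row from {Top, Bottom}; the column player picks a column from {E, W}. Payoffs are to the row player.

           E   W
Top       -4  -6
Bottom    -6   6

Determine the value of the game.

-30/7

Row minima: Top → -6, Bottom → -6; maximin = -6.
Column maxima: E → -4, W → 6; minimax = -4.
-6 ≠ -4, so there is no saddle point; optimal play is mixed.
Let the row player play Top with probability p. Expected payoff against E: (-4)p + (-6)(1−p) = 2p − 6; against W: (-6)p + 6(1−p) = −12p + 6.
Setting these equal: 2p − 6 = −12p + 6 ⇒ 14p = 12 ⇒ p = 6/7, and the value is (2)·(6/7) − 6 = -30/7.
For the column player: with q = P(E), equating Top's and Bottom's payoffs gives 2q − 6 = −12q + 6 ⇒ q = 6/7.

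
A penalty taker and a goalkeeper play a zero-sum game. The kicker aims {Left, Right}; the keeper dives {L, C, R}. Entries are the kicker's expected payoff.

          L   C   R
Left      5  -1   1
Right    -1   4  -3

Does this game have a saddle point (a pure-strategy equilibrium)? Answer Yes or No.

Row minima: Left → -1, Right → -3; maximin = -1.
Column maxima: L → 5, C → 4, R → 1; minimax = 1.
-1 ≠ 1, so no pure-strategy equilibrium exists.

No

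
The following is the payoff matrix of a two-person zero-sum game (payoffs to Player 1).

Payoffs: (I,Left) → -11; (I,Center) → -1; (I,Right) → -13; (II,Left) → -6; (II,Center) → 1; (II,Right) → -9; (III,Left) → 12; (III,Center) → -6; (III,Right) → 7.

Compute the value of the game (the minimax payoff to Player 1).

-47/23

Row minima: I → -13, II → -9, III → -6; maximin = -6.
Column maxima: Left → 12, Center → 1, Right → 7; minimax = 1.
-6 ≠ 1, so there is no saddle point; optimal play is mixed.
I is strictly dominated by II, so Player 1 never plays it.
Left is strictly dominated by Right (it gives Player 1 strictly more in every row), so Player 2 never plays it.
On the remaining 2×2 (II, III vs Center, Right):
Let Player 1 play II with probability p. Expected payoff against Center: 1p + (-6)(1−p) = 7p − 6; against Right: (-9)p + 7(1−p) = −16p + 7.
Setting these equal: 7p − 6 = −16p + 7 ⇒ 23p = 13 ⇒ p = 13/23, and the value is (7)·(13/23) − 6 = -47/23.
For Player 2: with q = P(Center), equating II's and III's payoffs gives 10q − 9 = −13q + 7 ⇒ q = 16/23.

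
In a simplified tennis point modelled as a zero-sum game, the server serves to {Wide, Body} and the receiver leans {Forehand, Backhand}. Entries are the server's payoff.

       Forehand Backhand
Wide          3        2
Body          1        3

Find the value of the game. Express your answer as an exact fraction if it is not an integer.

7/3

Row minima: Wide → 2, Body → 1; maximin = 2.
Column maxima: Forehand → 3, Backhand → 3; minimax = 3.
2 ≠ 3, so there is no saddle point; optimal play is mixed.
Let the server play Wide with probability p. Expected payoff against Forehand: 3p + 1(1−p) = 2p + 1; against Backhand: 2p + 3(1−p) = −p + 3.
Setting these equal: 2p + 1 = −p + 3 ⇒ 3p = 2 ⇒ p = 2/3, and the value is (2)·(2/3) + 1 = 7/3.
For the receiver: with q = P(Forehand), equating Wide's and Body's payoffs gives q + 2 = −2q + 3 ⇒ q = 1/3.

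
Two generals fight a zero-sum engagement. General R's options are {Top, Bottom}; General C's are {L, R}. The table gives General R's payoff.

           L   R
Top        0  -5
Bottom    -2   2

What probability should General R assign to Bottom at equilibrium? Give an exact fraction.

5/9

Row minima: Top → -5, Bottom → -2; maximin = -2.
Column maxima: L → 0, R → 2; minimax = 0.
-2 ≠ 0, so there is no saddle point; optimal play is mixed.
Let General R play Top with probability p. Expected payoff against L: 0p + (-2)(1−p) = 2p − 2; against R: (-5)p + 2(1−p) = −7p + 2.
Setting these equal: 2p − 2 = −7p + 2 ⇒ 9p = 4 ⇒ p = 4/9, and the value is (2)·(4/9) − 2 = -10/9.
For General C: with q = P(L), equating Top's and Bottom's payoffs gives 5q − 5 = −4q + 2 ⇒ q = 7/9.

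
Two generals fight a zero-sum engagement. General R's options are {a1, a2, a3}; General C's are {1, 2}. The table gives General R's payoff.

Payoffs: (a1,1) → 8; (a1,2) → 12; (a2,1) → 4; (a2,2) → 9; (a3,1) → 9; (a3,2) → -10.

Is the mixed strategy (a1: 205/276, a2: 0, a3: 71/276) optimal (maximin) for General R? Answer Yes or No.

No

Against 1 this mix gives (205/276)·8 + (71/276)·9 = 2279/276.
Against 2 this mix gives (205/276)·12 + (71/276)·(-10) = 875/138.
General C will play 2, holding General R to 875/138. Shifting weight toward the row that does better against 2 would raise this floor (the equalizing mix achieves 188/23 against both 2 and 1), so the proposed strategy is not optimal.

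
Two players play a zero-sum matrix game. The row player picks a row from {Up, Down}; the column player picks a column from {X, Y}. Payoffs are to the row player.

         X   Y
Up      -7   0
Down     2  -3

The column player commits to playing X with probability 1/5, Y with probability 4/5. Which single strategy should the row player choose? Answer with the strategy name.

Up

Expected payoff of Up: (1/5)·(-7) + (4/5)·0 = -7/5.
Expected payoff of Down: (1/5)·2 + (4/5)·(-3) = -2.
The largest is -7/5, so the row player's best response is Up.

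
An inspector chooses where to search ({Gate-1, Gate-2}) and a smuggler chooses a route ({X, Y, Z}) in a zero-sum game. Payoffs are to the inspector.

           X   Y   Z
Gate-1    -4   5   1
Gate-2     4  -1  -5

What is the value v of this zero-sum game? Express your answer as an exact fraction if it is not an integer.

Row minima: Gate-1 → -4, Gate-2 → -5; maximin = -4.
Column maxima: X → 4, Y → 5, Z → 1; minimax = 1.
-4 ≠ 1, so there is no saddle point; optimal play is mixed.
Y is strictly dominated by Z (it gives the inspector strictly more in every row), so the smuggler never plays it.
On the remaining 2×2 (Gate-1, Gate-2 vs X, Z):
Let the inspector play Gate-1 with probability p. Expected payoff against X: (-4)p + 4(1−p) = −8p + 4; against Z: 1p + (-5)(1−p) = 6p − 5.
Setting these equal: −8p + 4 = 6p − 5 ⇒ −14p = -9 ⇒ p = 9/14, and the value is (-8)·(9/14) + 4 = -8/7.
For the smuggler: with q = P(X), equating Gate-1's and Gate-2's payoffs gives −5q + 1 = 9q − 5 ⇒ q = 3/7.

-8/7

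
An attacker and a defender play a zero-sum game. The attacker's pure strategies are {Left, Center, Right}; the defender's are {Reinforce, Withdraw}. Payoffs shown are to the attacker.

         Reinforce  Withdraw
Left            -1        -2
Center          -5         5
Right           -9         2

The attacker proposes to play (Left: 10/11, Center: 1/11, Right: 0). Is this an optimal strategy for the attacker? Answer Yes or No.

Against Reinforce this mix gives (10/11)·(-1) + (1/11)·(-5) = -15/11.
Against Withdraw this mix gives (10/11)·(-2) + (1/11)·5 = -15/11.
All of the defender's active replies (Reinforce, Withdraw) yield -15/11, and no column does worse for the attacker. The mix makes the defender indifferent and guarantees -15/11, so it is optimal.

Yes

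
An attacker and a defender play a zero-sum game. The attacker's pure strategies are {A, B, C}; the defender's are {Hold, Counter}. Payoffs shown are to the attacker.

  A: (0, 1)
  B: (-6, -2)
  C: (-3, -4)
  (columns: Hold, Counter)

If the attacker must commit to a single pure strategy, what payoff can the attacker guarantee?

0

Row minima: A → 0, B → -6, C → -4.
The best of these is 0.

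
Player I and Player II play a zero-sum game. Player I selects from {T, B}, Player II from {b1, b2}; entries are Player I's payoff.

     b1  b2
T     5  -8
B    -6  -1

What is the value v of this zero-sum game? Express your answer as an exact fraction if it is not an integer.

-53/18

Row minima: T → -8, B → -6; maximin = -6.
Column maxima: b1 → 5, b2 → -1; minimax = -1.
-6 ≠ -1, so there is no saddle point; optimal play is mixed.
Let Player I play T with probability p. Expected payoff against b1: 5p + (-6)(1−p) = 11p − 6; against b2: (-8)p + (-1)(1−p) = −7p − 1.
Setting these equal: 11p − 6 = −7p − 1 ⇒ 18p = 5 ⇒ p = 5/18, and the value is (11)·(5/18) − 6 = -53/18.
For Player II: with q = P(b1), equating T's and B's payoffs gives 13q − 8 = −5q − 1 ⇒ q = 7/18.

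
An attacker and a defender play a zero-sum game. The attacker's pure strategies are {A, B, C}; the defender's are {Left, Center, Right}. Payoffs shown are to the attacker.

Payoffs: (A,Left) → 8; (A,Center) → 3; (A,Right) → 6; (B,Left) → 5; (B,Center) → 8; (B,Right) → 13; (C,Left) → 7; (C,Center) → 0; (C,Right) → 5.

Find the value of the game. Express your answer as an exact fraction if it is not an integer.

49/8

Row minima: A → 3, B → 5, C → 0; maximin = 5.
Column maxima: Left → 8, Center → 8, Right → 13; minimax = 8.
5 ≠ 8, so there is no saddle point; optimal play is mixed.
C is strictly dominated by A, so the attacker never plays it.
Right is strictly dominated by Center (it gives the attacker strictly more in every row), so the defender never plays it.
On the remaining 2×2 (A, B vs Left, Center):
Let the attacker play A with probability p. Expected payoff against Left: 8p + 5(1−p) = 3p + 5; against Center: 3p + 8(1−p) = −5p + 8.
Setting these equal: 3p + 5 = −5p + 8 ⇒ 8p = 3 ⇒ p = 3/8, and the value is (3)·(3/8) + 5 = 49/8.
For the defender: with q = P(Left), equating A's and B's payoffs gives 5q + 3 = −3q + 8 ⇒ q = 5/8.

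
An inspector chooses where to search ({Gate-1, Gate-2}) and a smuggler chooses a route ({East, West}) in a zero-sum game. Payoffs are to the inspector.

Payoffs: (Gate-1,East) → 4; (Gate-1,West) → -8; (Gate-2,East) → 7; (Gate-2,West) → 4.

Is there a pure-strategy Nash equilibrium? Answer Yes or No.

Row minima: Gate-1 → -8, Gate-2 → 4; maximin = 4.
Column maxima: East → 7, West → 4; minimax = 4.
maximin = minimax = 4, so a saddle point exists.

Yes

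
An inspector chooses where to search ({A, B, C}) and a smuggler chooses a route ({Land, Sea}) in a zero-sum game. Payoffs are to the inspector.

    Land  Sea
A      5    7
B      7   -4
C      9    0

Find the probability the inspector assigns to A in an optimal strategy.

9/11

Row minima: A → 5, B → -4, C → 0; maximin = 5.
Column maxima: Land → 9, Sea → 7; minimax = 7.
5 ≠ 7, so there is no saddle point; optimal play is mixed.
B is strictly dominated by C, so the inspector never plays it.
On the remaining 2×2 (A, C vs Land, Sea):
Let the inspector play A with probability p. Expected payoff against Land: 5p + 9(1−p) = −4p + 9; against Sea: 7p + 0(1−p) = 7p.
Setting these equal: −4p + 9 = 7p ⇒ −11p = -9 ⇒ p = 9/11, and the value is (-4)·(9/11) + 9 = 63/11.
For the smuggler: with q = P(Land), equating A's and C's payoffs gives −2q + 7 = 9q ⇒ q = 7/11.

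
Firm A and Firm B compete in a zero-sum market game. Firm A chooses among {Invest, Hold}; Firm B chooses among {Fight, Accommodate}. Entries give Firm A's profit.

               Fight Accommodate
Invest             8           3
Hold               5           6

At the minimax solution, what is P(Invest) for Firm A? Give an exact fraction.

1/6

Row minima: Invest → 3, Hold → 5; maximin = 5.
Column maxima: Fight → 8, Accommodate → 6; minimax = 6.
5 ≠ 6, so there is no saddle point; optimal play is mixed.
Let Firm A play Invest with probability p. Expected payoff against Fight: 8p + 5(1−p) = 3p + 5; against Accommodate: 3p + 6(1−p) = −3p + 6.
Setting these equal: 3p + 5 = −3p + 6 ⇒ 6p = 1 ⇒ p = 1/6, and the value is (3)·(1/6) + 5 = 11/2.
For Firm B: with q = P(Fight), equating Invest's and Hold's payoffs gives 5q + 3 = −q + 6 ⇒ q = 1/2.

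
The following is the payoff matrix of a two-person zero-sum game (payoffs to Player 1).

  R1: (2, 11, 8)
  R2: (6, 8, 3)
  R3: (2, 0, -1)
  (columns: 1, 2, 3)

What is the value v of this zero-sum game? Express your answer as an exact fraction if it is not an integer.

Row minima: R1 → 2, R2 → 3, R3 → -1; maximin = 3.
Column maxima: 1 → 6, 2 → 11, 3 → 8; minimax = 6.
3 ≠ 6, so there is no saddle point; optimal play is mixed.
R3 is strictly dominated by R2, so Player 1 never plays it.
With R3 eliminated, 2 is strictly dominated by 1 (it gives Player 1 strictly more in every remaining row), so Player 2 never plays it.
On the remaining 2×2 (R1, R2 vs 1, 3):
Let Player 1 play R1 with probability p. Expected payoff against 1: 2p + 6(1−p) = −4p + 6; against 3: 8p + 3(1−p) = 5p + 3.
Setting these equal: −4p + 6 = 5p + 3 ⇒ −9p = -3 ⇒ p = 1/3, and the value is (-4)·(1/3) + 6 = 14/3.
For Player 2: with q = P(1), equating R1's and R2's payoffs gives −6q + 8 = 3q + 3 ⇒ q = 5/9.

14/3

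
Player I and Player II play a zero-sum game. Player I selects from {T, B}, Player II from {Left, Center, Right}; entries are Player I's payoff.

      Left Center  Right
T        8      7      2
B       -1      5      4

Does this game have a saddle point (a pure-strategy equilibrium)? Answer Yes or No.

No

Row minima: T → 2, B → -1; maximin = 2.
Column maxima: Left → 8, Center → 7, Right → 4; minimax = 4.
2 ≠ 4, so no pure-strategy equilibrium exists.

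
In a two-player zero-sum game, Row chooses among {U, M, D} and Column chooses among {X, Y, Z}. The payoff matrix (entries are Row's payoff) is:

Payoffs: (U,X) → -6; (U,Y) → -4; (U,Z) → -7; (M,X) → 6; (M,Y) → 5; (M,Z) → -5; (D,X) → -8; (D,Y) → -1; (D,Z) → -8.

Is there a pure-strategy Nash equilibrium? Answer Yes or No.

Row minima: U → -7, M → -5, D → -8; maximin = -5.
Column maxima: X → 6, Y → 5, Z → -5; minimax = -5.
maximin = minimax = -5, so a saddle point exists.

Yes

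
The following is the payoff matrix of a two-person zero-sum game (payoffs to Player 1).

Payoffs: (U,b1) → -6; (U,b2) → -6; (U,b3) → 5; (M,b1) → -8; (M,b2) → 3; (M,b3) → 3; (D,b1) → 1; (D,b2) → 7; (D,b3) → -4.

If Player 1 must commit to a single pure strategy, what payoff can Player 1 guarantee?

Row minima: U → -6, M → -8, D → -4.
The best of these is -4.

-4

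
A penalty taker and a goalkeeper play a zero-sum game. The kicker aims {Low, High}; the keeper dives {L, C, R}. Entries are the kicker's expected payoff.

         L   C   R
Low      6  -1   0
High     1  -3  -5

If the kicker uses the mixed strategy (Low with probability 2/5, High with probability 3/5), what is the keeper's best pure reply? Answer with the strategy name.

R

If the keeper plays L, the kicker's expected payoff is (2/5)·6 + (3/5)·1 = 3.
If the keeper plays C, the kicker's expected payoff is (2/5)·(-1) + (3/5)·(-3) = -11/5.
If the keeper plays R, the kicker's expected payoff is (2/5)·0 + (3/5)·(-5) = -3.
The keeper minimizes the kicker's payoff; the smallest is -3, so the best response is R.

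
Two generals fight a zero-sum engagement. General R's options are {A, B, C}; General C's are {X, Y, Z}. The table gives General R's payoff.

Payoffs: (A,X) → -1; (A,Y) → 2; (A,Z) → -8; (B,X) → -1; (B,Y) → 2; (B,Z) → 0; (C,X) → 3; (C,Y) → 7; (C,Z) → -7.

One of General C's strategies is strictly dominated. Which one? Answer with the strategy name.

X holds General R's payoff strictly below Y in every row: -1 < 2, -1 < 2, 3 < 7.
So Y is strictly dominated for General C.

Y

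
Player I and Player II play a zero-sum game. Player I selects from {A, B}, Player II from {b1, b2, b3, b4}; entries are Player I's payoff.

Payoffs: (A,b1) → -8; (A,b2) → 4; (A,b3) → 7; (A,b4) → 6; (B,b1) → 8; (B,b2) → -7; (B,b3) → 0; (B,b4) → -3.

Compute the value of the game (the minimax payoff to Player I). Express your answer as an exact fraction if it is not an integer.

Row minima: A → -8, B → -7; maximin = -7.
Column maxima: b1 → 8, b2 → 4, b3 → 7, b4 → 6; minimax = 4.
-7 ≠ 4, so there is no saddle point; optimal play is mixed.
b3 is strictly dominated by b2 (it gives Player I strictly more in every row), so Player II never plays it.
b4 is strictly dominated by b2 (it gives Player I strictly more in every row), so Player II never plays it.
On the remaining 2×2 (A, B vs b1, b2):
Let Player I play A with probability p. Expected payoff against b1: (-8)p + 8(1−p) = −16p + 8; against b2: 4p + (-7)(1−p) = 11p − 7.
Setting these equal: −16p + 8 = 11p − 7 ⇒ −27p = -15 ⇒ p = 5/9, and the value is (-16)·(5/9) + 8 = -8/9.
For Player II: with q = P(b1), equating A's and B's payoffs gives −12q + 4 = 15q − 7 ⇒ q = 11/27.

-8/9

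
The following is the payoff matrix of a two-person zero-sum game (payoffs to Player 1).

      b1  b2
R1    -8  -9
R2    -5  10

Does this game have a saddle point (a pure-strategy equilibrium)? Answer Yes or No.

Row minima: R1 → -9, R2 → -5; maximin = -5.
Column maxima: b1 → -5, b2 → 10; minimax = -5.
maximin = minimax = -5, so a saddle point exists.

Yes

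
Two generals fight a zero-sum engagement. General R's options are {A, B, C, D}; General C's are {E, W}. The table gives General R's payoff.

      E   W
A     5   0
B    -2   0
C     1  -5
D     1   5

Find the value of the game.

Row minima: A → 0, B → -2, C → -5, D → 1; maximin = 1.
Column maxima: E → 5, W → 5; minimax = 5.
1 ≠ 5, so there is no saddle point; optimal play is mixed.
B is strictly dominated by D, so General R never plays it.
C is strictly dominated by A, so General R never plays it.
On the remaining 2×2 (A, D vs E, W):
Let General R play A with probability p. Expected payoff against E: 5p + 1(1−p) = 4p + 1; against W: 0p + 5(1−p) = −5p + 5.
Setting these equal: 4p + 1 = −5p + 5 ⇒ 9p = 4 ⇒ p = 4/9, and the value is (4)·(4/9) + 1 = 25/9.
For General C: with q = P(E), equating A's and D's payoffs gives 5q = −4q + 5 ⇒ q = 5/9.

25/9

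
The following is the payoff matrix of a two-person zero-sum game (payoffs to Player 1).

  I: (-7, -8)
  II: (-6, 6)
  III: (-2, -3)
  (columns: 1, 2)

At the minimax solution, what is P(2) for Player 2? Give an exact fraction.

Row minima: I → -8, II → -6, III → -3; maximin = -3.
Column maxima: 1 → -2, 2 → 6; minimax = -2.
-3 ≠ -2, so there is no saddle point; optimal play is mixed.
I is strictly dominated by II, so Player 1 never plays it.
On the remaining 2×2 (II, III vs 1, 2):
Let Player 1 play II with probability p. Expected payoff against 1: (-6)p + (-2)(1−p) = −4p − 2; against 2: 6p + (-3)(1−p) = 9p − 3.
Setting these equal: −4p − 2 = 9p − 3 ⇒ −13p = -1 ⇒ p = 1/13, and the value is (-4)·(1/13) − 2 = -30/13.
For Player 2: with q = P(1), equating II's and III's payoffs gives −12q + 6 = q − 3 ⇒ q = 9/13.

4/13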